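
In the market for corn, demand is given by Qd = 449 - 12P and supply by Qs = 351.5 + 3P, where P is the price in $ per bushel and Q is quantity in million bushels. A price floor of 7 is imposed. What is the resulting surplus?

Surplus = 7.5

Evaluating both curves at the floor price 7 gives Qd = 365, Qs = 372.5.
Surplus = Qs - Qd = 372.5 - 365 = 7.5.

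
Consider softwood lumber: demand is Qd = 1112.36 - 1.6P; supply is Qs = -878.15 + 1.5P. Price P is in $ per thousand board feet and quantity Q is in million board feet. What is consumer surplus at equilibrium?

Consumer surplus = 2257.8125

At equilibrium Qd = Qs, so 1112.36 - 1.6P = -878.15 + 1.5P; collecting terms, 1990.51 = 3.1P and P* = 642.1.
Then Q* = 1112.36 - 1.6(642.1) = 85.
Demand choke price (Qd = 0): P = 1112.36/1.6 = 695.225. Consumer surplus = ½ × (695.225 - 642.1) × 85 = 2257.8125.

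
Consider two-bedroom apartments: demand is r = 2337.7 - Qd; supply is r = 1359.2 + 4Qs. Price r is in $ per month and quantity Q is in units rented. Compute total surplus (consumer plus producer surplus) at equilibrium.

Solving each curve for Q: Qd = 2337.7 - r and Qs = -339.8 + 0.25r.
The market clears where 2337.7 - r = -339.8 + 0.25r. Rearranging, 1.25r = 2677.5, hence r* = 2142.
Plugging r* into demand: Q* = 2337.7 - 2142 = 195.7.
Demand choke price = 2337.7; supply choke price = 1359.2. CS = ½(2337.7 - 2142)(195.7) = 19149.245; PS = ½(2142 - 1359.2)(195.7) = 76596.98. Total surplus = 95746.225.

Total surplus = 95746.225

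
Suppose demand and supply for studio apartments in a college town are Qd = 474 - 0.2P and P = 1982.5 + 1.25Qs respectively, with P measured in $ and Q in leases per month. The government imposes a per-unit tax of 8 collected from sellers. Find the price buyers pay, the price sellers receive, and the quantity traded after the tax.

In direct form, Qs = -1586 + 0.8P.
The tax drives a wedge P_b - P_s = 8. Substituting P_s = P_b - 8 into supply: Qs = -1592.4 + 0.8P_b.
Market clearing requires 474 - 0.2P_b = -1592.4 + 0.8P_b; hence 2066.4 = P_b and P_b = 2066.4.
Then P_s = 2066.4 - 8 = 2058.4 and Q = 474 - 0.2(2066.4) = 60.72.

P_b = 2066.4, P_s = 2058.4, Q = 60.72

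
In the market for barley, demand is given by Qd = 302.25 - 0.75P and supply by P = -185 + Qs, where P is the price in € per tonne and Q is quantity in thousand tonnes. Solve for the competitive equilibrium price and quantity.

P* = 67, Q* = 252

Solving each curve for Q: Qs = 185 + P.
Equating demand and supply, 302.25 - 0.75P = 185 + P gives 1.75P = 117.25, so P* = 67.
From the demand curve, Q* = 302.25 - 0.75(67) = 252.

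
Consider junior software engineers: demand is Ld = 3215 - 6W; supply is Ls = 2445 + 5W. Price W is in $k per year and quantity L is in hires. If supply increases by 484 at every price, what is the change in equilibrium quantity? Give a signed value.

ΔL = 264

Set Ld = Ls: 3215 - 6W = 2445 + 5W, so 770 = 11W and W* = 70.
Plugging W* into demand: L* = 3215 - 6(70) = 2795.
After the shift, supply is Ls = 2929 + 5W.
The new intersection has 286 = 11W, i.e. W = 26, L = 3059.
ΔL = 3059 - 2795 = 264.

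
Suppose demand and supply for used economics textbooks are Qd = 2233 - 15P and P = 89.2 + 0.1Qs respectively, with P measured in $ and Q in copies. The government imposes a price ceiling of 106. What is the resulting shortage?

In direct form, Qs = -892 + 10P.
Evaluating both curves at the ceiling price 106 gives Qd = 643, Qs = 168.
Shortage = Qd - Qs = 643 - 168 = 475.

Shortage = 475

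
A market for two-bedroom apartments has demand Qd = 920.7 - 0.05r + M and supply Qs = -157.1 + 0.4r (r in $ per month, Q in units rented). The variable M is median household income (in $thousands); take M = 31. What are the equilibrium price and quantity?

With M = 31, demand is Qd = 951.7 - 0.05r.
Set Qd = Qs: 951.7 - 0.05r = -157.1 + 0.4r, so 1108.8 = 0.45r and r* = 2464.
Substitute back: Q* = 951.7 - 0.05(2464) = 828.5.

r* = 2464, Q* = 828.5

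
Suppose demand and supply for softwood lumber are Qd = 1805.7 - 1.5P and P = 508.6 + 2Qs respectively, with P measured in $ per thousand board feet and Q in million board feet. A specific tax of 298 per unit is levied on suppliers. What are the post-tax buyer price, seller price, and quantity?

Inverting to quantity form: Qs = -254.3 + 0.5P.
With a tax of 298 on suppliers, they supply based on the net price P_s = P_b - 298, so Qs = -403.3 + 0.5P_b.
Market clearing requires 1805.7 - 1.5P_b = -403.3 + 0.5P_b; hence 2209 = 2P_b and P_b = 1104.5.
Then P_s = 1104.5 - 298 = 806.5 and Q = 1805.7 - 1.5(1104.5) = 148.95.

P_b = 1104.5, P_s = 806.5, Q = 148.95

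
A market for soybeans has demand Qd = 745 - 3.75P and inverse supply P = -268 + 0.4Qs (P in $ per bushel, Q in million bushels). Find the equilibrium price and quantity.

P* = 12, Q* = 700

Inverting to quantity form: Qs = 670 + 2.5P.
Equating demand and supply, 745 - 3.75P = 670 + 2.5P gives 6.25P = 75, so P* = 12.
Plugging P* into demand: Q* = 745 - 3.75(12) = 700.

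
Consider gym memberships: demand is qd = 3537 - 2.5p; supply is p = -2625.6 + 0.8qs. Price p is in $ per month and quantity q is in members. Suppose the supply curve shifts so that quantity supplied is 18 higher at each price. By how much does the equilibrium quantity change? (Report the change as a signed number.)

Δq = 12

Solving each curve for q: qs = 3282 + 1.25p.
Set qd = qs: 3537 - 2.5p = 3282 + 1.25p, so 255 = 3.75p and p* = 68.
Plugging p* into demand: q* = 3537 - 2.5(68) = 3367.
After the shift, supply is qs = 3300 + 1.25p.
Re-solving, 3.75p = 237 gives p = 63.2 and q = 3379.
Δq = 3379 - 3367 = 12.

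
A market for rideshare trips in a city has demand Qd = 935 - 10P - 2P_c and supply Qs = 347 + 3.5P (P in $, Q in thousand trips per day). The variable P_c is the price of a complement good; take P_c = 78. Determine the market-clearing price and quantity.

P* = 32, Q* = 459

With P_c = 78, demand is Qd = 779 - 10P.
Set Qd = Qs: 779 - 10P = 347 + 3.5P, so 432 = 13.5P and P* = 32.
From the demand curve, Q* = 779 - 10(32) = 459.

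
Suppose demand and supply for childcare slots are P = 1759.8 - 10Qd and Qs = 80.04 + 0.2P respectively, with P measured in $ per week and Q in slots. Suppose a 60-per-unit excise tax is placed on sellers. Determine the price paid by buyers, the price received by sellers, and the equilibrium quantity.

P_b = 359.8, P_s = 299.8, Q = 140

Solving each curve for Q: Qd = 175.98 - 0.1P.
Sellers keep P_s = P_b - 60 per unit, so supply in terms of the buyer price is Qs = 68.04 + 0.2P_b.
Equate demand and the shifted supply: 175.98 - 0.1P_b = 68.04 + 0.2P_b, giving 0.3P_b = 107.94, so P_b = 359.8.
Then P_s = 359.8 - 60 = 299.8 and Q = 175.98 - 0.1(359.8) = 140.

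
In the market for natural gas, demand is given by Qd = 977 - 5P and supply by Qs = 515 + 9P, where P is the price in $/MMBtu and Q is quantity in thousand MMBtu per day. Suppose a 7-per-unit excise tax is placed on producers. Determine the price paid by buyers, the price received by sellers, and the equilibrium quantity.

P_b = 37.5, P_s = 30.5, Q = 789.5

Producers keep P_s = P_b - 7 per unit, so supply in terms of the buyer price is Qs = 452 + 9P_b.
Set Qd = Qs: 977 - 5P_b = 452 + 9P_b, so 525 = 14P_b and P_b = 37.5.
So P_s = 30.5 and the quantity traded is Q = 977 - 5(37.5) = 789.5.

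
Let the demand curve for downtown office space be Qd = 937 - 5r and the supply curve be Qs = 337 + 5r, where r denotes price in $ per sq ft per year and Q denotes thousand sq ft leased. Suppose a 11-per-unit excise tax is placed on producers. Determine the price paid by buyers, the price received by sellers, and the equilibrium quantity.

Producers keep r_s = r_b - 11 per unit, so supply in terms of the buyer price is Qs = 282 + 5r_b.
Equate demand and the shifted supply: 937 - 5r_b = 282 + 5r_b, giving 10r_b = 655, so r_b = 65.5.
So r_s = 54.5 and the quantity traded is Q = 937 - 5(65.5) = 609.5.

r_b = 65.5, r_s = 54.5, Q = 609.5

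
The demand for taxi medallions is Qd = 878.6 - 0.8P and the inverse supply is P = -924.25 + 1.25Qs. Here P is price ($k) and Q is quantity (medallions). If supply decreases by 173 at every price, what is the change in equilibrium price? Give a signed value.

Rewriting in direct form: Qs = 739.4 + 0.8P.
Equating demand and supply, 878.6 - 0.8P = 739.4 + 0.8P gives 1.6P = 139.2, so P* = 87.
From the demand curve, Q* = 878.6 - 0.8(87) = 809.
After the shift, supply is Qs = 566.4 + 0.8P.
New equilibrium: 312.2 = 1.6P, so P = 195.125 and Q = 722.5.
ΔP = 195.125 - 87 = 108.125.

ΔP = 108.125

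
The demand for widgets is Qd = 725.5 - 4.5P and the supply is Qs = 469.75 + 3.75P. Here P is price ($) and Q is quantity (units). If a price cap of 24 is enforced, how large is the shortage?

With P fixed at 24, quantity demanded is 617.5 and quantity supplied is 559.75.
Shortage = Qd - Qs = 617.5 - 559.75 = 57.75.

Shortage = 57.75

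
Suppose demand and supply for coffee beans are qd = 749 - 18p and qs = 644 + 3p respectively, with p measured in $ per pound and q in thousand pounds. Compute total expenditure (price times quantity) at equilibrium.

Total expenditure = 3295

Set qd = qs: 749 - 18p = 644 + 3p, so 105 = 21p and p* = 5.
Then q* = 749 - 18(5) = 659.
Total expenditure = p* × q* = 5 × 659 = 3295.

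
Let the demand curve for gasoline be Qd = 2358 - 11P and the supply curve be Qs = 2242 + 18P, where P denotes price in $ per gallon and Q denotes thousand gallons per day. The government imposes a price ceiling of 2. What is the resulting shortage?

Shortage = 58

Evaluating both curves at the ceiling price 2 gives Qd = 2336, Qs = 2278.
Shortage = Qd - Qs = 2336 - 2278 = 58.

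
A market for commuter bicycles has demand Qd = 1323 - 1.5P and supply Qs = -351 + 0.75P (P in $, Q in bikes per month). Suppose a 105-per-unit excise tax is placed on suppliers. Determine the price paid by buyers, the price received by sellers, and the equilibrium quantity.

With a tax of 105 on suppliers, they supply based on the net price P_s = P_b - 105, so Qs = -429.75 + 0.75P_b.
Set Qd = Qs: 1323 - 1.5P_b = -429.75 + 0.75P_b, so 1752.75 = 2.25P_b and P_b = 779.
So P_s = 674 and the quantity traded is Q = 1323 - 1.5(779) = 154.5.

P_b = 779, P_s = 674, Q = 154.5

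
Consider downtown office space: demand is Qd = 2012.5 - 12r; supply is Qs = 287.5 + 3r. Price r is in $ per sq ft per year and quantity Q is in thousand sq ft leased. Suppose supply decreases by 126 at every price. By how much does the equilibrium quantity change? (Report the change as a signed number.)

ΔQ = -100.8

The market clears where 2012.5 - 12r = 287.5 + 3r. Rearranging, 15r = 1725, hence r* = 115.
Substitute back: Q* = 2012.5 - 12(115) = 632.5.
After the shift, supply is Qs = 161.5 + 3r.
Re-solving, 15r = 1851 gives r = 123.4 and Q = 531.7.
ΔQ = 531.7 - 632.5 = -100.8.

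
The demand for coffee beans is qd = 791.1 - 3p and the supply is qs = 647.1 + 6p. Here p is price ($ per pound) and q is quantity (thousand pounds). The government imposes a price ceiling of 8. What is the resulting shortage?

Evaluating both curves at the ceiling price 8 gives qd = 767.1, qs = 695.1.
Shortage = qd - qs = 767.1 - 695.1 = 72.

Shortage = 72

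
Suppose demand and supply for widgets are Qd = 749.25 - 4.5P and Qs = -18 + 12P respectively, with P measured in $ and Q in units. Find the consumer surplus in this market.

Consumer surplus = 32400

Set Qd = Qs: 749.25 - 4.5P = -18 + 12P, so 767.25 = 16.5P and P* = 46.5.
Then Q* = 749.25 - 4.5(46.5) = 540.
Demand choke price (Qd = 0): P = 749.25/4.5 = 166.5. Consumer surplus = ½ × (166.5 - 46.5) × 540 = 32400.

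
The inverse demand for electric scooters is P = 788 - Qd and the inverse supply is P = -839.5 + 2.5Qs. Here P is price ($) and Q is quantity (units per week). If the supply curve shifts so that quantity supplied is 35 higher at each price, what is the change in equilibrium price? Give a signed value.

Rewriting in direct form: Qd = 788 - P and Qs = 335.8 + 0.4P.
Set Qd = Qs: 788 - P = 335.8 + 0.4P, so 452.2 = 1.4P and P* = 323.
Then Q* = 788 - 323 = 465.
After the shift, supply is Qs = 370.8 + 0.4P.
The new intersection has 417.2 = 1.4P, i.e. P = 298, Q = 490.
ΔP = 298 - 323 = -25.

ΔP = -25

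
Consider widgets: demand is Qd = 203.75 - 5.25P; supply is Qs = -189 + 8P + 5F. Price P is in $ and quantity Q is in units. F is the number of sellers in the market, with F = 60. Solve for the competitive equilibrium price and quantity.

With F = 60, supply is Qs = 111 + 8P.
The market clears where 203.75 - 5.25P = 111 + 8P. Rearranging, 13.25P = 92.75, hence P* = 7.
Then Q* = 203.75 - 5.25(7) = 167.

P* = 7, Q* = 167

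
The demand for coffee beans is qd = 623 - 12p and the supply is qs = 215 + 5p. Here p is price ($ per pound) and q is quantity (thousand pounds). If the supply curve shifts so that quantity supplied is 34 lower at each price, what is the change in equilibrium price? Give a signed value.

Set qd = qs: 623 - 12p = 215 + 5p, so 408 = 17p and p* = 24.
Then q* = 623 - 12(24) = 335.
After the shift, supply is qs = 181 + 5p.
Re-solving, 17p = 442 gives p = 26 and q = 311.
Δp = 26 - 24 = 2.

Δp = 2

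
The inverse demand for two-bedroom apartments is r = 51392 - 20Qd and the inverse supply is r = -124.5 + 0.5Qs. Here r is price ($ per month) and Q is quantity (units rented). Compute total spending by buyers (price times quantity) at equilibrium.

Solving each curve for Q: Qd = 2569.6 - 0.05r and Qs = 249 + 2r.
Set Qd = Qs: 2569.6 - 0.05r = 249 + 2r, so 2320.6 = 2.05r and r* = 1132.
Substitute back: Q* = 2569.6 - 0.05(1132) = 2513.
Total spending by buyers = r* × Q* = 1132 × 2513 = 2844716.

Total spending by buyers = 2844716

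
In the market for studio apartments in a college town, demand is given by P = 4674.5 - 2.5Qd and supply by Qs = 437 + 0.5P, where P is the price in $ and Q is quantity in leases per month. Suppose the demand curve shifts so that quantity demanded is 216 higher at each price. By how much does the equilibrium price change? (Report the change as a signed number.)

ΔP = 240

Inverting to quantity form: Qd = 1869.8 - 0.4P.
Equating demand and supply, 1869.8 - 0.4P = 437 + 0.5P gives 0.9P = 1432.8, so P* = 1592.
From the demand curve, Q* = 1869.8 - 0.4(1592) = 1233.
After the shift, demand is Qd = 2085.8 - 0.4P.
Re-solving, 0.9P = 1648.8 gives P = 1832 and Q = 1353.
ΔP = 1832 - 1592 = 240.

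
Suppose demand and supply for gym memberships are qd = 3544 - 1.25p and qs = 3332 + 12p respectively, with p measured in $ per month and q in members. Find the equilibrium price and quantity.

The market clears where 3544 - 1.25p = 3332 + 12p. Rearranging, 13.25p = 212, hence p* = 16.
Plugging p* into demand: q* = 3544 - 1.25(16) = 3524.

p* = 16, q* = 3524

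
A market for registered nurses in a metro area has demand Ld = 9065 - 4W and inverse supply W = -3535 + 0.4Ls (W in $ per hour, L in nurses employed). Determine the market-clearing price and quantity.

In direct form, Ls = 8837.5 + 2.5W.
Equating demand and supply, 9065 - 4W = 8837.5 + 2.5W gives 6.5W = 227.5, so W* = 35.
From the demand curve, L* = 9065 - 4(35) = 8925.

W* = 35, L* = 8925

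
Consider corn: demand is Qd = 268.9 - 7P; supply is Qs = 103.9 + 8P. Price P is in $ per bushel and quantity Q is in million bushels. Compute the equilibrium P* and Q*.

At equilibrium Qd = Qs, so 268.9 - 7P = 103.9 + 8P; collecting terms, 165 = 15P and P* = 11.
Substitute back: Q* = 268.9 - 7(11) = 191.9.

P* = 11, Q* = 191.9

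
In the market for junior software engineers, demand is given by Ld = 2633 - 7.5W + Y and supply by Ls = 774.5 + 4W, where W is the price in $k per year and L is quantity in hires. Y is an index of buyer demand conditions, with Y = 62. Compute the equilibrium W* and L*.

W* = 167, L* = 1442.5

With Y = 62, demand is Ld = 2695 - 7.5W.
At equilibrium Ld = Ls, so 2695 - 7.5W = 774.5 + 4W; collecting terms, 1920.5 = 11.5W and W* = 167.
From the demand curve, L* = 2695 - 7.5(167) = 1442.5.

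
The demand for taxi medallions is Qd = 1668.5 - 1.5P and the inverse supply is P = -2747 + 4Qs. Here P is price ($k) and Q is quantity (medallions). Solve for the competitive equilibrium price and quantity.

P* = 561, Q* = 827

Inverting to quantity form: Qs = 686.75 + 0.25P.
Equating demand and supply, 1668.5 - 1.5P = 686.75 + 0.25P gives 1.75P = 981.75, so P* = 561.
Substitute back: Q* = 1668.5 - 1.5(561) = 827.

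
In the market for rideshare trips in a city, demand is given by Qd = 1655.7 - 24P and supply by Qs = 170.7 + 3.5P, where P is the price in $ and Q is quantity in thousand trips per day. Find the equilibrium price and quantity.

P* = 54, Q* = 359.7

Equating demand and supply, 1655.7 - 24P = 170.7 + 3.5P gives 27.5P = 1485, so P* = 54.
Substitute back: Q* = 1655.7 - 24(54) = 359.7.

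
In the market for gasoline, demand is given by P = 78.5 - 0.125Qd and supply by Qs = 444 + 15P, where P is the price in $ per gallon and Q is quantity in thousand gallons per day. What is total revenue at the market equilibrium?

Inverting to quantity form: Qd = 628 - 8P.
The market clears where 628 - 8P = 444 + 15P. Rearranging, 23P = 184, hence P* = 8.
Plugging P* into demand: Q* = 628 - 8(8) = 564.
Total revenue = P* × Q* = 8 × 564 = 4512.

Total revenue = 4512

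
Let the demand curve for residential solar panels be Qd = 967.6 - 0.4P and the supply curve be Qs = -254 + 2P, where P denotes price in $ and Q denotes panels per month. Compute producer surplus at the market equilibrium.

The market clears where 967.6 - 0.4P = -254 + 2P. Rearranging, 2.4P = 1221.6, hence P* = 509.
Substitute back: Q* = 967.6 - 0.4(509) = 764.
Supply choke price (Qs = 0): P = 127. Producer surplus = ½ × (509 - 127) × 764 = 145924.

Producer surplus = 145924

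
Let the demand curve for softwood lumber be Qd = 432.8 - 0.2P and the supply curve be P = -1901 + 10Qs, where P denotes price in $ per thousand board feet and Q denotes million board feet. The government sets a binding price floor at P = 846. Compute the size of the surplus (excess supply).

Solving each curve for Q: Qs = 190.1 + 0.1P.
At P = 846: Qd = 263.6 and Qs = 274.7.
Surplus = Qs - Qd = 274.7 - 263.6 = 11.1.

Surplus = 11.1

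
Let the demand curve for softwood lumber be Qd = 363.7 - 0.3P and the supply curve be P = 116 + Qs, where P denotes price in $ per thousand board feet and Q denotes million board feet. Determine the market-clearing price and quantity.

P* = 369, Q* = 253

Solving each curve for Q: Qs = -116 + P.
The market clears where 363.7 - 0.3P = -116 + P. Rearranging, 1.3P = 479.7, hence P* = 369.
Then Q* = 363.7 - 0.3(369) = 253.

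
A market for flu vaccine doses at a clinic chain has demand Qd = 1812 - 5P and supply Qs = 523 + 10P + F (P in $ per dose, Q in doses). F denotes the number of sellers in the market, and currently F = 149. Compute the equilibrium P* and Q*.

P* = 76, Q* = 1432

With F = 149, supply is Qs = 672 + 10P.
Set Qd = Qs: 1812 - 5P = 672 + 10P, so 1140 = 15P and P* = 76.
Substitute back: Q* = 1812 - 5(76) = 1432.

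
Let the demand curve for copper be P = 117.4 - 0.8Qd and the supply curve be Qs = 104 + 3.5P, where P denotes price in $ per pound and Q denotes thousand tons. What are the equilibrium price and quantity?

P* = 9, Q* = 135.5

Rewriting in direct form: Qd = 146.75 - 1.25P.
At equilibrium Qd = Qs, so 146.75 - 1.25P = 104 + 3.5P; collecting terms, 42.75 = 4.75P and P* = 9.
Substitute back: Q* = 146.75 - 1.25(9) = 135.5.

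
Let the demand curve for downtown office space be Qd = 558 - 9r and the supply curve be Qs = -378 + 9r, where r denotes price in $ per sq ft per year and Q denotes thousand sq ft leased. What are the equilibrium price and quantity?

r* = 52, Q* = 90

The market clears where 558 - 9r = -378 + 9r. Rearranging, 18r = 936, hence r* = 52.
Then Q* = 558 - 9(52) = 90.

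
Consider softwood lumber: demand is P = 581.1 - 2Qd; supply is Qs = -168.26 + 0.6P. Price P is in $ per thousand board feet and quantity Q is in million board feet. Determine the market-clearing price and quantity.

Rewriting in direct form: Qd = 290.55 - 0.5P.
Equating demand and supply, 290.55 - 0.5P = -168.26 + 0.6P gives 1.1P = 458.81, so P* = 417.1.
From the demand curve, Q* = 290.55 - 0.5(417.1) = 82.

P* = 417.1, Q* = 82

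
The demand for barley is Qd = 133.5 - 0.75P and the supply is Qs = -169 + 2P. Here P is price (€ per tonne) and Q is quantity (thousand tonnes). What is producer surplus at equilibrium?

Producer surplus = 650.25

Set Qd = Qs: 133.5 - 0.75P = -169 + 2P, so 302.5 = 2.75P and P* = 110.
From the demand curve, Q* = 133.5 - 0.75(110) = 51.
Supply choke price (Qs = 0): P = 84.5. Producer surplus = ½ × (110 - 84.5) × 51 = 650.25.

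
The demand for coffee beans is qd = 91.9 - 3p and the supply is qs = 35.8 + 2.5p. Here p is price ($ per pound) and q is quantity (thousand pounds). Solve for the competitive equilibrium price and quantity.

Set qd = qs: 91.9 - 3p = 35.8 + 2.5p, so 56.1 = 5.5p and p* = 10.2.
Plugging p* into demand: q* = 91.9 - 3(10.2) = 61.3.

p* = 10.2, q* = 61.3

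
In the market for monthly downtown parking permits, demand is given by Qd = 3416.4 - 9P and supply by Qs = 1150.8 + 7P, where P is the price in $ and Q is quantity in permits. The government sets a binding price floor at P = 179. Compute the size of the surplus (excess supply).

At P = 179: Qd = 1805.4 and Qs = 2403.8.
Surplus = Qs - Qd = 2403.8 - 1805.4 = 598.4.

Surplus = 598.4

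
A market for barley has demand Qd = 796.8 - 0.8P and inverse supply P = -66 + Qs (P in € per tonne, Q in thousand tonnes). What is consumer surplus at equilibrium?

Rewriting in direct form: Qs = 66 + P.
Set Qd = Qs: 796.8 - 0.8P = 66 + P, so 730.8 = 1.8P and P* = 406.
Plugging P* into demand: Q* = 796.8 - 0.8(406) = 472.
Demand choke price (Qd = 0): P = 796.8/0.8 = 996. Consumer surplus = ½ × (996 - 406) × 472 = 139240.

Consumer surplus = 139240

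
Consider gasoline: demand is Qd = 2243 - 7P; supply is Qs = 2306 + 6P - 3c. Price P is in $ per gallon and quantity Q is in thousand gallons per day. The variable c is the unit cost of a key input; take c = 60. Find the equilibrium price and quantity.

P* = 9, Q* = 2180

With c = 60, supply is Qs = 2126 + 6P.
The market clears where 2243 - 7P = 2126 + 6P. Rearranging, 13P = 117, hence P* = 9.
Plugging P* into demand: Q* = 2243 - 7(9) = 2180.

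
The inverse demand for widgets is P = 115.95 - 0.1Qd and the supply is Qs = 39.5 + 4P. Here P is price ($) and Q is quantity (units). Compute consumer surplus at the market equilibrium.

In direct form, Qd = 1159.5 - 10P.
The market clears where 1159.5 - 10P = 39.5 + 4P. Rearranging, 14P = 1120, hence P* = 80.
Plugging P* into demand: Q* = 1159.5 - 10(80) = 359.5.
Demand choke price (Qd = 0): P = 1159.5/10 = 115.95. Consumer surplus = ½ × (115.95 - 80) × 359.5 = 6462.0125.

Consumer surplus = 6462.0125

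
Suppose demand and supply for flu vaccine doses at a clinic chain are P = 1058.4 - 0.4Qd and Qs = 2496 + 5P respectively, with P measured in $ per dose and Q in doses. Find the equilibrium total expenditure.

Rewriting in direct form: Qd = 2646 - 2.5P.
Equating demand and supply, 2646 - 2.5P = 2496 + 5P gives 7.5P = 150, so P* = 20.
Plugging P* into demand: Q* = 2646 - 2.5(20) = 2596.
Total expenditure = P* × Q* = 20 × 2596 = 51920.

Total expenditure = 51920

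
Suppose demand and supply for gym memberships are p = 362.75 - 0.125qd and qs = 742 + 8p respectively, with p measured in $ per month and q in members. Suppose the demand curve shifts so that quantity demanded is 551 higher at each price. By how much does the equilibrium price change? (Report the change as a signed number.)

Δp = 34.4375

Inverting to quantity form: qd = 2902 - 8p.
The market clears where 2902 - 8p = 742 + 8p. Rearranging, 16p = 2160, hence p* = 135.
Plugging p* into demand: q* = 2902 - 8(135) = 1822.
After the shift, demand is qd = 3453 - 8p.
New equilibrium: 2711 = 16p, so p = 169.4375 and q = 2097.5.
Δp = 169.4375 - 135 = 34.4375.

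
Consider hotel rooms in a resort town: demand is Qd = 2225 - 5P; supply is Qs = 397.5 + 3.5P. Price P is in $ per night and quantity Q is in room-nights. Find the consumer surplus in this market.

Consumer surplus = 132250

Set Qd = Qs: 2225 - 5P = 397.5 + 3.5P, so 1827.5 = 8.5P and P* = 215.
Then Q* = 2225 - 5(215) = 1150.
Demand choke price (Qd = 0): P = 2225/5 = 445. Consumer surplus = ½ × (445 - 215) × 1150 = 132250.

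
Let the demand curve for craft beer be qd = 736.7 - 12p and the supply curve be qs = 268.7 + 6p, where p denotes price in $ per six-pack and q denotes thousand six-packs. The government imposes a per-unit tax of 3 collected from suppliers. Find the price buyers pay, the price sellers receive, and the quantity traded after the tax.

p_b = 27, p_s = 24, q = 412.7

Suppliers keep p_s = p_b - 3 per unit, so supply in terms of the buyer price is qs = 250.7 + 6p_b.
Set qd = qs: 736.7 - 12p_b = 250.7 + 6p_b, so 486 = 18p_b and p_b = 27.
So p_s = 24 and the quantity traded is q = 736.7 - 12(27) = 412.7.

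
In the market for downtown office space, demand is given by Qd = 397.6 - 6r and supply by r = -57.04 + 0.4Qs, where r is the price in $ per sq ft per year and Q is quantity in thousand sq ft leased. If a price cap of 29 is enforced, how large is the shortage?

Inverting to quantity form: Qs = 142.6 + 2.5r.
Evaluating both curves at the ceiling price 29 gives Qd = 223.6, Qs = 215.1.
Shortage = Qd - Qs = 223.6 - 215.1 = 8.5.

Shortage = 8.5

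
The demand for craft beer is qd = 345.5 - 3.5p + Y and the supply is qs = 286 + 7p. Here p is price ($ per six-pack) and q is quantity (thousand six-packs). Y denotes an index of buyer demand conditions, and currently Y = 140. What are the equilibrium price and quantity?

p* = 19, q* = 419

With Y = 140, demand is qd = 485.5 - 3.5p.
Equating demand and supply, 485.5 - 3.5p = 286 + 7p gives 10.5p = 199.5, so p* = 19.
Substitute back: q* = 485.5 - 3.5(19) = 419.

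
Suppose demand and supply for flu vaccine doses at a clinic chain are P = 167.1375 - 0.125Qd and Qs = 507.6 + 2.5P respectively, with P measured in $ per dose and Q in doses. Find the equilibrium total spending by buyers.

Total spending by buyers = 55702.9

Rewriting in direct form: Qd = 1337.1 - 8P.
Equating demand and supply, 1337.1 - 8P = 507.6 + 2.5P gives 10.5P = 829.5, so P* = 79.
From the demand curve, Q* = 1337.1 - 8(79) = 705.1.
Total spending by buyers = P* × Q* = 79 × 705.1 = 55702.9.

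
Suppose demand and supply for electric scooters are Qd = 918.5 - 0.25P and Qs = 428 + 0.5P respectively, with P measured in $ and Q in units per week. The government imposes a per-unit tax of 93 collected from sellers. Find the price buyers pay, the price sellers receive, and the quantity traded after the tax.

Sellers keep P_s = P_b - 93 per unit, so supply in terms of the buyer price is Qs = 381.5 + 0.5P_b.
Market clearing requires 918.5 - 0.25P_b = 381.5 + 0.5P_b; hence 537 = 0.75P_b and P_b = 716.
Then P_s = 716 - 93 = 623 and Q = 918.5 - 0.25(716) = 739.5.

P_b = 716, P_s = 623, Q = 739.5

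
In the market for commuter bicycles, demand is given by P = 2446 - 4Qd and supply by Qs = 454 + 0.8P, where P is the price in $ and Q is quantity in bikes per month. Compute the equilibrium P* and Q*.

Inverting to quantity form: Qd = 611.5 - 0.25P.
At equilibrium Qd = Qs, so 611.5 - 0.25P = 454 + 0.8P; collecting terms, 157.5 = 1.05P and P* = 150.
From the demand curve, Q* = 611.5 - 0.25(150) = 574.

P* = 150, Q* = 574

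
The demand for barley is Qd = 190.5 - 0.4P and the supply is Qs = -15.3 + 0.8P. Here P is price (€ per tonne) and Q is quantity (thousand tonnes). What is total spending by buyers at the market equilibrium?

Set Qd = Qs: 190.5 - 0.4P = -15.3 + 0.8P, so 205.8 = 1.2P and P* = 171.5.
From the demand curve, Q* = 190.5 - 0.4(171.5) = 121.9.
Total spending by buyers = P* × Q* = 171.5 × 121.9 = 20905.85.

Total spending by buyers = 20905.85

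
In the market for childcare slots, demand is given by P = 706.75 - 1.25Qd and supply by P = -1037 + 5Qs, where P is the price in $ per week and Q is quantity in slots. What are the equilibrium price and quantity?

P* = 358, Q* = 279

In direct form, Qd = 565.4 - 0.8P and Qs = 207.4 + 0.2P.
The market clears where 565.4 - 0.8P = 207.4 + 0.2P. Rearranging, P = 358, hence P* = 358.
Then Q* = 565.4 - 0.8(358) = 279.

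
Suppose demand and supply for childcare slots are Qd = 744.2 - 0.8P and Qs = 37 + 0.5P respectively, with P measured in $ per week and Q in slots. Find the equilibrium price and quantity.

P* = 544, Q* = 309

Set Qd = Qs: 744.2 - 0.8P = 37 + 0.5P, so 707.2 = 1.3P and P* = 544.
Substitute back: Q* = 744.2 - 0.8(544) = 309.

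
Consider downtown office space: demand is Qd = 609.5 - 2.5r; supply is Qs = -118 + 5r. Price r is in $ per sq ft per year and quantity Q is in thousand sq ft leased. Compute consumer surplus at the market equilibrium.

At equilibrium Qd = Qs, so 609.5 - 2.5r = -118 + 5r; collecting terms, 727.5 = 7.5r and r* = 97.
Plugging r* into demand: Q* = 609.5 - 2.5(97) = 367.
Demand choke price (Qd = 0): r = 609.5/2.5 = 243.8. Consumer surplus = ½ × (243.8 - 97) × 367 = 26937.8.

Consumer surplus = 26937.8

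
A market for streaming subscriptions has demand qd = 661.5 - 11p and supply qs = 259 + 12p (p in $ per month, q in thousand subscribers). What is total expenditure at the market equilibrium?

Set qd = qs: 661.5 - 11p = 259 + 12p, so 402.5 = 23p and p* = 17.5.
Then q* = 661.5 - 11(17.5) = 469.
Total expenditure = p* × q* = 17.5 × 469 = 8207.5.

Total expenditure = 8207.5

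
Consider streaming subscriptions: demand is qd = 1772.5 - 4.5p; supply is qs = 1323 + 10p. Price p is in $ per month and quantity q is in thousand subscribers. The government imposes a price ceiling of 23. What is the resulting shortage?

Shortage = 116

With p fixed at 23, quantity demanded is 1669 and quantity supplied is 1553.
Shortage = qd - qs = 1669 - 1553 = 116.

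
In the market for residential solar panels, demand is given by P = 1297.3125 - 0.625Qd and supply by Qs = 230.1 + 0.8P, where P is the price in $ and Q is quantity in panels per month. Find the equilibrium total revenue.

In direct form, Qd = 2075.7 - 1.6P.
The market clears where 2075.7 - 1.6P = 230.1 + 0.8P. Rearranging, 2.4P = 1845.6, hence P* = 769.
Then Q* = 2075.7 - 1.6(769) = 845.3.
Total revenue = P* × Q* = 769 × 845.3 = 650035.7.

Total revenue = 650035.7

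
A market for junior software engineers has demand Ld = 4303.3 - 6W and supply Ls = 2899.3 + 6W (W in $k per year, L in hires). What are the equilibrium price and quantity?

The market clears where 4303.3 - 6W = 2899.3 + 6W. Rearranging, 12W = 1404, hence W* = 117.
Then L* = 4303.3 - 6(117) = 3601.3.

W* = 117, L* = 3601.3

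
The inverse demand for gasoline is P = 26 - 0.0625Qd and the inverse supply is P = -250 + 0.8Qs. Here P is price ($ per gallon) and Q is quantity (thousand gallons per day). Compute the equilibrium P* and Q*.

Solving each curve for Q: Qd = 416 - 16P and Qs = 312.5 + 1.25P.
The market clears where 416 - 16P = 312.5 + 1.25P. Rearranging, 17.25P = 103.5, hence P* = 6.
Then Q* = 416 - 16(6) = 320.

P* = 6, Q* = 320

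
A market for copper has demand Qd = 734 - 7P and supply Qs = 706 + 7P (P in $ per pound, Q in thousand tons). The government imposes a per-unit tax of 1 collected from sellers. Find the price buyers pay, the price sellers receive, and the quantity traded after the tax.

P_b = 2.5, P_s = 1.5, Q = 716.5

The tax drives a wedge P_b - P_s = 1. Substituting P_s = P_b - 1 into supply: Qs = 699 + 7P_b.
Market clearing requires 734 - 7P_b = 699 + 7P_b; hence 35 = 14P_b and P_b = 2.5.
So P_s = 1.5 and the quantity traded is Q = 734 - 7(2.5) = 716.5.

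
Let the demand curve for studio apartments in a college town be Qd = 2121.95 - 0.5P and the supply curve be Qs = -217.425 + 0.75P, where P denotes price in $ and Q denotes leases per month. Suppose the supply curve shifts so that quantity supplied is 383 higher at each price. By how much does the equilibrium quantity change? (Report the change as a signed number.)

ΔQ = 153.2

Equating demand and supply, 2121.95 - 0.5P = -217.425 + 0.75P gives 1.25P = 2339.375, so P* = 1871.5.
From the demand curve, Q* = 2121.95 - 0.5(1871.5) = 1186.2.
After the shift, supply is Qs = 165.575 + 0.75P.
New equilibrium: 1956.375 = 1.25P, so P = 1565.1 and Q = 1339.4.
ΔQ = 1339.4 - 1186.2 = 153.2.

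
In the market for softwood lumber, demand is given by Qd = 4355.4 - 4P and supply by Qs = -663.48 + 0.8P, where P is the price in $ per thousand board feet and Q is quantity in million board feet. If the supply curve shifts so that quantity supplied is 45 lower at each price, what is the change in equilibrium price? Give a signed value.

Equating demand and supply, 4355.4 - 4P = -663.48 + 0.8P gives 4.8P = 5018.88, so P* = 1045.6.
Substitute back: Q* = 4355.4 - 4(1045.6) = 173.
After the shift, supply is Qs = -708.48 + 0.8P.
New equilibrium: 5063.88 = 4.8P, so P = 1054.975 and Q = 135.5.
ΔP = 1054.975 - 1045.6 = 9.375.

ΔP = 9.375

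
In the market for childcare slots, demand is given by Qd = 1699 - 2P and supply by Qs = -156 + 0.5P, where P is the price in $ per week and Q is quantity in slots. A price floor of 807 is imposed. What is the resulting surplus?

Surplus = 162.5

With P fixed at 807, quantity demanded is 85 and quantity supplied is 247.5.
Surplus = Qs - Qd = 247.5 - 85 = 162.5.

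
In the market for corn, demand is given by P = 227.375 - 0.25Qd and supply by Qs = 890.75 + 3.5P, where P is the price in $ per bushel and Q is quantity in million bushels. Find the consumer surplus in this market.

Consumer surplus = 101137.53125

Rewriting in direct form: Qd = 909.5 - 4P.
Equating demand and supply, 909.5 - 4P = 890.75 + 3.5P gives 7.5P = 18.75, so P* = 2.5.
Substitute back: Q* = 909.5 - 4(2.5) = 899.5.
Demand choke price (Qd = 0): P = 909.5/4 = 227.375. Consumer surplus = ½ × (227.375 - 2.5) × 899.5 = 101137.53125.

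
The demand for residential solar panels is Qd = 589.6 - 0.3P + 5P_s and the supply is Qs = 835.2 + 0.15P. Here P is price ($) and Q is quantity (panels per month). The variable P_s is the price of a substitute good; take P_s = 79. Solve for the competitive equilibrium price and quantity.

With P_s = 79, demand is Qd = 984.6 - 0.3P.
Set Qd = Qs: 984.6 - 0.3P = 835.2 + 0.15P, so 149.4 = 0.45P and P* = 332.
Substitute back: Q* = 984.6 - 0.3(332) = 885.

P* = 332, Q* = 885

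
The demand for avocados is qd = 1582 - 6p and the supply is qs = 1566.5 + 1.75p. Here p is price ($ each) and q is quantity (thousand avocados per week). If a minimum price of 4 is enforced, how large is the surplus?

Surplus = 15.5

With p fixed at 4, quantity demanded is 1558 and quantity supplied is 1573.5.
Surplus = qs - qd = 1573.5 - 1558 = 15.5.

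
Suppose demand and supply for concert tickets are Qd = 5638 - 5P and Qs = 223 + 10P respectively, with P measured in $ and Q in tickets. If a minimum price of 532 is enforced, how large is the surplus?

Surplus = 2565

With P fixed at 532, quantity demanded is 2978 and quantity supplied is 5543.
Surplus = Qs - Qd = 5543 - 2978 = 2565.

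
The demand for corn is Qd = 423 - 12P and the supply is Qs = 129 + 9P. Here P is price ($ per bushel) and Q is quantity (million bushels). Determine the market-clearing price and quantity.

Equating demand and supply, 423 - 12P = 129 + 9P gives 21P = 294, so P* = 14.
Substitute back: Q* = 423 - 12(14) = 255.

P* = 14, Q* = 255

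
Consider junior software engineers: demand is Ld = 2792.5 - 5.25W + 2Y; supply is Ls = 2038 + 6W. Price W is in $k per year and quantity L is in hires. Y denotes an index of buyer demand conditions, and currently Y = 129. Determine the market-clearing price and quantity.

With Y = 129, demand is Ld = 3050.5 - 5.25W.
Equating demand and supply, 3050.5 - 5.25W = 2038 + 6W gives 11.25W = 1012.5, so W* = 90.
From the demand curve, L* = 3050.5 - 5.25(90) = 2578.

W* = 90, L* = 2578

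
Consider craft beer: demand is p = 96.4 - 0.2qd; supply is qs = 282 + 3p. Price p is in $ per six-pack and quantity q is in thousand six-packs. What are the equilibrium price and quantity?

Inverting to quantity form: qd = 482 - 5p.
Set qd = qs: 482 - 5p = 282 + 3p, so 200 = 8p and p* = 25.
Substitute back: q* = 482 - 5(25) = 357.

p* = 25, q* = 357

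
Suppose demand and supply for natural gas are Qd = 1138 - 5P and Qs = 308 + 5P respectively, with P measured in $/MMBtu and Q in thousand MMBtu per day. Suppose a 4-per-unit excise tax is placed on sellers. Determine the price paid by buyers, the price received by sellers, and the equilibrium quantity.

Sellers keep P_s = P_b - 4 per unit, so supply in terms of the buyer price is Qs = 288 + 5P_b.
Market clearing requires 1138 - 5P_b = 288 + 5P_b; hence 850 = 10P_b and P_b = 85.
Then P_s = 85 - 4 = 81 and Q = 1138 - 5(85) = 713.

P_b = 85, P_s = 81, Q = 713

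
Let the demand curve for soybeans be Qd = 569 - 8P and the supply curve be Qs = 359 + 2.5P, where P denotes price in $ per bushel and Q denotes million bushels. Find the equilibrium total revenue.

Total revenue = 8180

Equating demand and supply, 569 - 8P = 359 + 2.5P gives 10.5P = 210, so P* = 20.
Plugging P* into demand: Q* = 569 - 8(20) = 409.
Total revenue = P* × Q* = 20 × 409 = 8180.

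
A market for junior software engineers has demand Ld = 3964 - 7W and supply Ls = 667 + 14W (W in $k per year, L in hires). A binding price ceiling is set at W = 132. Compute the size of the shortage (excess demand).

With W fixed at 132, quantity demanded is 3040 and quantity supplied is 2515.
Shortage = Ld - Ls = 3040 - 2515 = 525.

Shortage = 525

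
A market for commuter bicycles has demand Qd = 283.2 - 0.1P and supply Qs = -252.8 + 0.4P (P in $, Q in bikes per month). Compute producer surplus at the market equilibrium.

Set Qd = Qs: 283.2 - 0.1P = -252.8 + 0.4P, so 536 = 0.5P and P* = 1072.
Plugging P* into demand: Q* = 283.2 - 0.1(1072) = 176.
Supply choke price (Qs = 0): P = 632. Producer surplus = ½ × (1072 - 632) × 176 = 38720.

Producer surplus = 38720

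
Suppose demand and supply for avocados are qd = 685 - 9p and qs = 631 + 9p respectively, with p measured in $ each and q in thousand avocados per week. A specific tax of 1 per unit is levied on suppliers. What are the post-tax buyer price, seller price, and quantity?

p_b = 3.5, p_s = 2.5, q = 653.5

With a tax of 1 on suppliers, they supply based on the net price p_s = p_b - 1, so qs = 622 + 9p_b.
Set qd = qs: 685 - 9p_b = 622 + 9p_b, so 63 = 18p_b and p_b = 3.5.
So p_s = 2.5 and the quantity traded is q = 685 - 9(3.5) = 653.5.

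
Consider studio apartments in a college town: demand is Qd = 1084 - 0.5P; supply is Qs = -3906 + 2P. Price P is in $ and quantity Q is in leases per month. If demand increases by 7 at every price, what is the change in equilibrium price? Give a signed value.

Set Qd = Qs: 1084 - 0.5P = -3906 + 2P, so 4990 = 2.5P and P* = 1996.
Plugging P* into demand: Q* = 1084 - 0.5(1996) = 86.
After the shift, demand is Qd = 1091 - 0.5P.
New equilibrium: 4997 = 2.5P, so P = 1998.8 and Q = 91.6.
ΔP = 1998.8 - 1996 = 2.8.

ΔP = 2.8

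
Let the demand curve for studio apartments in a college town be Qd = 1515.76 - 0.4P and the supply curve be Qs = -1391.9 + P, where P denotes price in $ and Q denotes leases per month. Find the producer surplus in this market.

At equilibrium Qd = Qs, so 1515.76 - 0.4P = -1391.9 + P; collecting terms, 2907.66 = 1.4P and P* = 2076.9.
Plugging P* into demand: Q* = 1515.76 - 0.4(2076.9) = 685.
Supply choke price (Qs = 0): P = 1391.9. Producer surplus = ½ × (2076.9 - 1391.9) × 685 = 234612.5.

Producer surplus = 234612.5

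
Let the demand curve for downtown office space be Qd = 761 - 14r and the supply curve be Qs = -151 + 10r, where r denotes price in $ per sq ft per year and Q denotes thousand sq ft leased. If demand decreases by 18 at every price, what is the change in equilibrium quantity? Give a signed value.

At equilibrium Qd = Qs, so 761 - 14r = -151 + 10r; collecting terms, 912 = 24r and r* = 38.
Plugging r* into demand: Q* = 761 - 14(38) = 229.
After the shift, demand is Qd = 743 - 14r.
The new intersection has 894 = 24r, i.e. r = 37.25, Q = 221.5.
ΔQ = 221.5 - 229 = -7.5.

ΔQ = -7.5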